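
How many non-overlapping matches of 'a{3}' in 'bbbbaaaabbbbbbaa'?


Pattern 'a{3}' matches exactly 3 consecutive a's (greedy, non-overlapping).
String: 'bbbbaaaabbbbbbaa'
Scanning for runs of a's:
  Run at pos 4: 'aaaa' (length 4) -> 1 match(es)
  Run at pos 14: 'aa' (length 2) -> 0 match(es)
Matches found: ['aaa']
Total: 1

1


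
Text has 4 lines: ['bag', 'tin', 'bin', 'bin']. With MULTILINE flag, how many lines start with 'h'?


With MULTILINE flag, ^ matches the start of each line.
Lines: ['bag', 'tin', 'bin', 'bin']
Checking which lines start with 'h':
  Line 1: 'bag' -> no
  Line 2: 'tin' -> no
  Line 3: 'bin' -> no
  Line 4: 'bin' -> no
Matching lines: []
Count: 0

0


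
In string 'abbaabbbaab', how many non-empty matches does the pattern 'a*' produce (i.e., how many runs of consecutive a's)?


Pattern 'a*' matches zero or more a's. We want non-empty runs of consecutive a's.
String: 'abbaabbbaab'
Walking through the string to find runs of a's:
  Run 1: positions 0-0 -> 'a'
  Run 2: positions 3-4 -> 'aa'
  Run 3: positions 8-9 -> 'aa'
Non-empty runs found: ['a', 'aa', 'aa']
Count: 3

3


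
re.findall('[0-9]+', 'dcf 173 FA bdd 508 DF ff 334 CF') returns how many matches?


Pattern '[0-9]+' finds one or more digits.
Text: 'dcf 173 FA bdd 508 DF ff 334 CF'
Scanning for matches:
  Match 1: '173'
  Match 2: '508'
  Match 3: '334'
Total matches: 3

3


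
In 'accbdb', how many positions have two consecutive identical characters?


Looking for consecutive identical characters in 'accbdb':
  pos 0-1: 'a' vs 'c' -> different
  pos 1-2: 'c' vs 'c' -> MATCH ('cc')
  pos 2-3: 'c' vs 'b' -> different
  pos 3-4: 'b' vs 'd' -> different
  pos 4-5: 'd' vs 'b' -> different
Consecutive identical pairs: ['cc']
Count: 1

1


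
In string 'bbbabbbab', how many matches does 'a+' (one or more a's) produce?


Pattern 'a+' matches one or more consecutive a's.
String: 'bbbabbbab'
Scanning for runs of a:
  Match 1: 'a' (length 1)
  Match 2: 'a' (length 1)
Total matches: 2

2


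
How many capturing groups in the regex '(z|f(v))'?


To count capturing groups, count each '(' that starts a group.
Pattern: '(z|f(v))'
Walking through the pattern:
  Position 0: '(' -> group #1
  Position 4: '(' -> group #2
Total capturing groups: 2

2


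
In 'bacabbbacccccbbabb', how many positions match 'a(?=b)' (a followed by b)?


Lookahead 'a(?=b)' matches 'a' only when followed by 'b'.
String: 'bacabbbacccccbbabb'
Checking each position where char is 'a':
  pos 1: 'a' -> no (next='c')
  pos 3: 'a' -> MATCH (next='b')
  pos 7: 'a' -> no (next='c')
  pos 15: 'a' -> MATCH (next='b')
Matching positions: [3, 15]
Count: 2

2


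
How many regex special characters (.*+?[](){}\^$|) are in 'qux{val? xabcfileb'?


Regex special characters are: . * + ? [ ] ( ) { } \ ^ $ |
Scanning 'qux{val? xabcfileb':
  pos 3: '{' -> SPECIAL
  pos 7: '?' -> SPECIAL
Special chars found: ['{', '?']
Total: 2

2


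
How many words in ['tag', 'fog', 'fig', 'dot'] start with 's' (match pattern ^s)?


Pattern ^s anchors to start of word. Check which words begin with 's':
  'tag' -> no
  'fog' -> no
  'fig' -> no
  'dot' -> no
Matching words: []
Count: 0

0


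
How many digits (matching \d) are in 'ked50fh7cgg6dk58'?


\d matches any digit 0-9.
Scanning 'ked50fh7cgg6dk58':
  pos 3: '5' -> DIGIT
  pos 4: '0' -> DIGIT
  pos 7: '7' -> DIGIT
  pos 11: '6' -> DIGIT
  pos 14: '5' -> DIGIT
  pos 15: '8' -> DIGIT
Digits found: ['5', '0', '7', '6', '5', '8']
Total: 6

6


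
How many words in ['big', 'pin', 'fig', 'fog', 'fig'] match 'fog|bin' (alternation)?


Alternation 'fog|bin' matches either 'fog' or 'bin'.
Checking each word:
  'big' -> no
  'pin' -> no
  'fig' -> no
  'fog' -> MATCH
  'fig' -> no
Matches: ['fog']
Count: 1

1


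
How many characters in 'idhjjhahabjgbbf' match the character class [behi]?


Character class [behi] matches any of: {b, e, h, i}
Scanning string 'idhjjhahabjgbbf' character by character:
  pos 0: 'i' -> MATCH
  pos 1: 'd' -> no
  pos 2: 'h' -> MATCH
  pos 3: 'j' -> no
  pos 4: 'j' -> no
  pos 5: 'h' -> MATCH
  pos 6: 'a' -> no
  pos 7: 'h' -> MATCH
  pos 8: 'a' -> no
  pos 9: 'b' -> MATCH
  pos 10: 'j' -> no
  pos 11: 'g' -> no
  pos 12: 'b' -> MATCH
  pos 13: 'b' -> MATCH
  pos 14: 'f' -> no
Total matches: 7

7


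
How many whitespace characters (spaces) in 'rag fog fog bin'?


\s matches whitespace characters (spaces, tabs, etc.).
Text: 'rag fog fog bin'
This text has 4 words separated by spaces.
Number of spaces = number of words - 1 = 4 - 1 = 3

3


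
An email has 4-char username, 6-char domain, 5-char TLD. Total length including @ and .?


An email address has format: username@domain.tld
Username length: 4
'@' character: 1
Domain length: 6
'.' character: 1
TLD length: 5
Total = 4 + 1 + 6 + 1 + 5 = 17

17


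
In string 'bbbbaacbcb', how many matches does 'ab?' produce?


Pattern 'ab?' matches 'a' optionally followed by 'b'.
String: 'bbbbaacbcb'
Scanning left to right for 'a' then checking next char:
  Match 1: 'a' (a not followed by b)
  Match 2: 'a' (a not followed by b)
Total matches: 2

2


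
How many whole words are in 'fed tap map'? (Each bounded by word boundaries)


Word boundaries (\b) mark the start/end of each word.
Text: 'fed tap map'
Splitting by whitespace:
  Word 1: 'fed'
  Word 2: 'tap'
  Word 3: 'map'
Total whole words: 3

3


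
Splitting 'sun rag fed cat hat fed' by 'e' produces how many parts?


Splitting by 'e' breaks the string at each occurrence of the separator.
Text: 'sun rag fed cat hat fed'
Parts after split:
  Part 1: 'sun rag f'
  Part 2: 'd cat hat f'
  Part 3: 'd'
Total parts: 3

3


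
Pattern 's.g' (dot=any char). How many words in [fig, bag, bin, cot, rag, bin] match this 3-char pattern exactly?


Pattern 's.g' means: starts with 's', any single char, ends with 'g'.
Checking each word (must be exactly 3 chars):
  'fig' (len=3): no
  'bag' (len=3): no
  'bin' (len=3): no
  'cot' (len=3): no
  'rag' (len=3): no
  'bin' (len=3): no
Matching words: []
Total: 0

0


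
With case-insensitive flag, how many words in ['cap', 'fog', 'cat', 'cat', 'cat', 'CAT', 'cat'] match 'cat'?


Case-insensitive matching: compare each word's lowercase form to 'cat'.
  'cap' -> lower='cap' -> no
  'fog' -> lower='fog' -> no
  'cat' -> lower='cat' -> MATCH
  'cat' -> lower='cat' -> MATCH
  'cat' -> lower='cat' -> MATCH
  'CAT' -> lower='cat' -> MATCH
  'cat' -> lower='cat' -> MATCH
Matches: ['cat', 'cat', 'cat', 'CAT', 'cat']
Count: 5

5


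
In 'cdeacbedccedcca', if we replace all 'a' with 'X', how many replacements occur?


re.sub('a', 'X', text) replaces every occurrence of 'a' with 'X'.
Text: 'cdeacbedccedcca'
Scanning for 'a':
  pos 3: 'a' -> replacement #1
  pos 14: 'a' -> replacement #2
Total replacements: 2

2


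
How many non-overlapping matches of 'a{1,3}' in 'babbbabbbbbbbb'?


Pattern 'a{1,3}' matches between 1 and 3 consecutive a's (greedy).
String: 'babbbabbbbbbbb'
Finding runs of a's and applying greedy matching:
  Run at pos 1: 'a' (length 1)
  Run at pos 5: 'a' (length 1)
Matches: ['a', 'a']
Count: 2

2


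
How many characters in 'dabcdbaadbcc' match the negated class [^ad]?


Negated class [^ad] matches any char NOT in {a, d}
Scanning 'dabcdbaadbcc':
  pos 0: 'd' -> no (excluded)
  pos 1: 'a' -> no (excluded)
  pos 2: 'b' -> MATCH
  pos 3: 'c' -> MATCH
  pos 4: 'd' -> no (excluded)
  pos 5: 'b' -> MATCH
  pos 6: 'a' -> no (excluded)
  pos 7: 'a' -> no (excluded)
  pos 8: 'd' -> no (excluded)
  pos 9: 'b' -> MATCH
  pos 10: 'c' -> MATCH
  pos 11: 'c' -> MATCH
Total matches: 6

6


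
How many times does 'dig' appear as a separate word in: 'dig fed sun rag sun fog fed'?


Scanning each word for exact match 'dig':
  Word 1: 'dig' -> MATCH
  Word 2: 'fed' -> no
  Word 3: 'sun' -> no
  Word 4: 'rag' -> no
  Word 5: 'sun' -> no
  Word 6: 'fog' -> no
  Word 7: 'fed' -> no
Total matches: 1

1


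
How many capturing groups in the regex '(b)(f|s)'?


To count capturing groups, count each '(' that starts a group.
Pattern: '(b)(f|s)'
Walking through the pattern:
  Position 0: '(' -> group #1
  Position 3: '(' -> group #2
Total capturing groups: 2

2


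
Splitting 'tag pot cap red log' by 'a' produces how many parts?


Splitting by 'a' breaks the string at each occurrence of the separator.
Text: 'tag pot cap red log'
Parts after split:
  Part 1: 't'
  Part 2: 'g pot c'
  Part 3: 'p red log'
Total parts: 3

3


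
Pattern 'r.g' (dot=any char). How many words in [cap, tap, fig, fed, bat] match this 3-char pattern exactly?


Pattern 'r.g' means: starts with 'r', any single char, ends with 'g'.
Checking each word (must be exactly 3 chars):
  'cap' (len=3): no
  'tap' (len=3): no
  'fig' (len=3): no
  'fed' (len=3): no
  'bat' (len=3): no
Matching words: []
Total: 0

0


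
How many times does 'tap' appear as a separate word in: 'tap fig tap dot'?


Scanning each word for exact match 'tap':
  Word 1: 'tap' -> MATCH
  Word 2: 'fig' -> no
  Word 3: 'tap' -> MATCH
  Word 4: 'dot' -> no
Total matches: 2

2


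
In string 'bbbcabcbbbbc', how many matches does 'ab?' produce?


Pattern 'ab?' matches 'a' optionally followed by 'b'.
String: 'bbbcabcbbbbc'
Scanning left to right for 'a' then checking next char:
  Match 1: 'ab' (a followed by b)
Total matches: 1

1


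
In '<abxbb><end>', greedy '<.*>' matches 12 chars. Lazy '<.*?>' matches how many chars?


Greedy '<.*>' tries to match as MUCH as possible.
Lazy '<.*?>' tries to match as LITTLE as possible.

String: '<abxbb><end>'
Greedy '<.*>' starts at first '<' and extends to the LAST '>': '<abxbb><end>' (12 chars)
Lazy '<.*?>' starts at first '<' and stops at the FIRST '>': '<abxbb>' (7 chars)

7


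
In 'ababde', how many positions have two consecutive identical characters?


Looking for consecutive identical characters in 'ababde':
  pos 0-1: 'a' vs 'b' -> different
  pos 1-2: 'b' vs 'a' -> different
  pos 2-3: 'a' vs 'b' -> different
  pos 3-4: 'b' vs 'd' -> different
  pos 4-5: 'd' vs 'e' -> different
Consecutive identical pairs: []
Count: 0

0


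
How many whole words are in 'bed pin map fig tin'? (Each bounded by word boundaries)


Word boundaries (\b) mark the start/end of each word.
Text: 'bed pin map fig tin'
Splitting by whitespace:
  Word 1: 'bed'
  Word 2: 'pin'
  Word 3: 'map'
  Word 4: 'fig'
  Word 5: 'tin'
Total whole words: 5

5


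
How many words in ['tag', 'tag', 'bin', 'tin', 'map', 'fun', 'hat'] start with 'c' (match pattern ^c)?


Pattern ^c anchors to start of word. Check which words begin with 'c':
  'tag' -> no
  'tag' -> no
  'bin' -> no
  'tin' -> no
  'map' -> no
  'fun' -> no
  'hat' -> no
Matching words: []
Count: 0

0


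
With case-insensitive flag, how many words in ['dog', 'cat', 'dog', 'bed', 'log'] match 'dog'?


Case-insensitive matching: compare each word's lowercase form to 'dog'.
  'dog' -> lower='dog' -> MATCH
  'cat' -> lower='cat' -> no
  'dog' -> lower='dog' -> MATCH
  'bed' -> lower='bed' -> no
  'log' -> lower='log' -> no
Matches: ['dog', 'dog']
Count: 2

2


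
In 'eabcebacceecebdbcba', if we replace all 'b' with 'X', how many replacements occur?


re.sub('b', 'X', text) replaces every occurrence of 'b' with 'X'.
Text: 'eabcebacceecebdbcba'
Scanning for 'b':
  pos 2: 'b' -> replacement #1
  pos 5: 'b' -> replacement #2
  pos 13: 'b' -> replacement #3
  pos 15: 'b' -> replacement #4
  pos 17: 'b' -> replacement #5
Total replacements: 5

5


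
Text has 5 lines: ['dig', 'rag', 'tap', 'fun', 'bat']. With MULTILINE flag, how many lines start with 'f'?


With MULTILINE flag, ^ matches the start of each line.
Lines: ['dig', 'rag', 'tap', 'fun', 'bat']
Checking which lines start with 'f':
  Line 1: 'dig' -> no
  Line 2: 'rag' -> no
  Line 3: 'tap' -> no
  Line 4: 'fun' -> MATCH
  Line 5: 'bat' -> no
Matching lines: ['fun']
Count: 1

1


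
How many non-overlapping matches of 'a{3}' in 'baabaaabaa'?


Pattern 'a{3}' matches exactly 3 consecutive a's (greedy, non-overlapping).
String: 'baabaaabaa'
Scanning for runs of a's:
  Run at pos 1: 'aa' (length 2) -> 0 match(es)
  Run at pos 4: 'aaa' (length 3) -> 1 match(es)
  Run at pos 8: 'aa' (length 2) -> 0 match(es)
Matches found: ['aaa']
Total: 1

1


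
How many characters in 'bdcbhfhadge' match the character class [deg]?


Character class [deg] matches any of: {d, e, g}
Scanning string 'bdcbhfhadge' character by character:
  pos 0: 'b' -> no
  pos 1: 'd' -> MATCH
  pos 2: 'c' -> no
  pos 3: 'b' -> no
  pos 4: 'h' -> no
  pos 5: 'f' -> no
  pos 6: 'h' -> no
  pos 7: 'a' -> no
  pos 8: 'd' -> MATCH
  pos 9: 'g' -> MATCH
  pos 10: 'e' -> MATCH
Total matches: 4

4


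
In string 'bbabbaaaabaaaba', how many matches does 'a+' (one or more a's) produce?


Pattern 'a+' matches one or more consecutive a's.
String: 'bbabbaaaabaaaba'
Scanning for runs of a:
  Match 1: 'a' (length 1)
  Match 2: 'aaaa' (length 4)
  Match 3: 'aaa' (length 3)
  Match 4: 'a' (length 1)
Total matches: 4

4


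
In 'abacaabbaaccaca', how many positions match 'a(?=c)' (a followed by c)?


Lookahead 'a(?=c)' matches 'a' only when followed by 'c'.
String: 'abacaabbaaccaca'
Checking each position where char is 'a':
  pos 0: 'a' -> no (next='b')
  pos 2: 'a' -> MATCH (next='c')
  pos 4: 'a' -> no (next='a')
  pos 5: 'a' -> no (next='b')
  pos 8: 'a' -> no (next='a')
  pos 9: 'a' -> MATCH (next='c')
  pos 12: 'a' -> MATCH (next='c')
Matching positions: [2, 9, 12]
Count: 3

3


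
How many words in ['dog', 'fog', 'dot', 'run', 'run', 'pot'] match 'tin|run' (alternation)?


Alternation 'tin|run' matches either 'tin' or 'run'.
Checking each word:
  'dog' -> no
  'fog' -> no
  'dot' -> no
  'run' -> MATCH
  'run' -> MATCH
  'pot' -> no
Matches: ['run', 'run']
Count: 2

2


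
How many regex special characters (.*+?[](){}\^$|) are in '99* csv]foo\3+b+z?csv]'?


Regex special characters are: . * + ? [ ] ( ) { } \ ^ $ |
Scanning '99* csv]foo\3+b+z?csv]':
  pos 2: '*' -> SPECIAL
  pos 7: ']' -> SPECIAL
  pos 11: '\' -> SPECIAL
  pos 13: '+' -> SPECIAL
  pos 15: '+' -> SPECIAL
  pos 17: '?' -> SPECIAL
  pos 21: ']' -> SPECIAL
Special chars found: ['*', ']', '\\', '+', '+', '?', ']']
Total: 7

7


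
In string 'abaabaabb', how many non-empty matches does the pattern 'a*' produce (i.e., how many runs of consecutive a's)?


Pattern 'a*' matches zero or more a's. We want non-empty runs of consecutive a's.
String: 'abaabaabb'
Walking through the string to find runs of a's:
  Run 1: positions 0-0 -> 'a'
  Run 2: positions 2-3 -> 'aa'
  Run 3: positions 5-6 -> 'aa'
Non-empty runs found: ['a', 'aa', 'aa']
Count: 3

3


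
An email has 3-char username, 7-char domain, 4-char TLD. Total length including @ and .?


An email address has format: username@domain.tld
Username length: 3
'@' character: 1
Domain length: 7
'.' character: 1
TLD length: 4
Total = 3 + 1 + 7 + 1 + 4 = 16

16


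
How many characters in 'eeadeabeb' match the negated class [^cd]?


Negated class [^cd] matches any char NOT in {c, d}
Scanning 'eeadeabeb':
  pos 0: 'e' -> MATCH
  pos 1: 'e' -> MATCH
  pos 2: 'a' -> MATCH
  pos 3: 'd' -> no (excluded)
  pos 4: 'e' -> MATCH
  pos 5: 'a' -> MATCH
  pos 6: 'b' -> MATCH
  pos 7: 'e' -> MATCH
  pos 8: 'b' -> MATCH
Total matches: 8

8


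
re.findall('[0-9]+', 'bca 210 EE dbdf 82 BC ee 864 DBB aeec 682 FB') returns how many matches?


Pattern '[0-9]+' finds one or more digits.
Text: 'bca 210 EE dbdf 82 BC ee 864 DBB aeec 682 FB'
Scanning for matches:
  Match 1: '210'
  Match 2: '82'
  Match 3: '864'
  Match 4: '682'
Total matches: 4

4


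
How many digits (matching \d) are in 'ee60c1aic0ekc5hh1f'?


\d matches any digit 0-9.
Scanning 'ee60c1aic0ekc5hh1f':
  pos 2: '6' -> DIGIT
  pos 3: '0' -> DIGIT
  pos 5: '1' -> DIGIT
  pos 9: '0' -> DIGIT
  pos 13: '5' -> DIGIT
  pos 16: '1' -> DIGIT
Digits found: ['6', '0', '1', '0', '5', '1']
Total: 6

6


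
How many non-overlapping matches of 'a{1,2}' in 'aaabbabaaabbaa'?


Pattern 'a{1,2}' matches between 1 and 2 consecutive a's (greedy).
String: 'aaabbabaaabbaa'
Finding runs of a's and applying greedy matching:
  Run at pos 0: 'aaa' (length 3)
  Run at pos 5: 'a' (length 1)
  Run at pos 7: 'aaa' (length 3)
  Run at pos 12: 'aa' (length 2)
Matches: ['aa', 'a', 'a', 'aa', 'a', 'aa']
Count: 6

6


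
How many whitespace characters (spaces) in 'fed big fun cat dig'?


\s matches whitespace characters (spaces, tabs, etc.).
Text: 'fed big fun cat dig'
This text has 5 words separated by spaces.
Number of spaces = number of words - 1 = 5 - 1 = 4

4


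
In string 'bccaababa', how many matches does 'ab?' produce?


Pattern 'ab?' matches 'a' optionally followed by 'b'.
String: 'bccaababa'
Scanning left to right for 'a' then checking next char:
  Match 1: 'a' (a not followed by b)
  Match 2: 'ab' (a followed by b)
  Match 3: 'ab' (a followed by b)
  Match 4: 'a' (a not followed by b)
Total matches: 4

4


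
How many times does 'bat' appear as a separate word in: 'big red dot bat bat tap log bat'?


Scanning each word for exact match 'bat':
  Word 1: 'big' -> no
  Word 2: 'red' -> no
  Word 3: 'dot' -> no
  Word 4: 'bat' -> MATCH
  Word 5: 'bat' -> MATCH
  Word 6: 'tap' -> no
  Word 7: 'log' -> no
  Word 8: 'bat' -> MATCH
Total matches: 3

3


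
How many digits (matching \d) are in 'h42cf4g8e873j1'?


\d matches any digit 0-9.
Scanning 'h42cf4g8e873j1':
  pos 1: '4' -> DIGIT
  pos 2: '2' -> DIGIT
  pos 5: '4' -> DIGIT
  pos 7: '8' -> DIGIT
  pos 9: '8' -> DIGIT
  pos 10: '7' -> DIGIT
  pos 11: '3' -> DIGIT
  pos 13: '1' -> DIGIT
Digits found: ['4', '2', '4', '8', '8', '7', '3', '1']
Total: 8

8


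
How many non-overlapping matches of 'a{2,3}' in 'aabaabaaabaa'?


Pattern 'a{2,3}' matches between 2 and 3 consecutive a's (greedy).
String: 'aabaabaaabaa'
Finding runs of a's and applying greedy matching:
  Run at pos 0: 'aa' (length 2)
  Run at pos 3: 'aa' (length 2)
  Run at pos 6: 'aaa' (length 3)
  Run at pos 10: 'aa' (length 2)
Matches: ['aa', 'aa', 'aaa', 'aa']
Count: 4

4


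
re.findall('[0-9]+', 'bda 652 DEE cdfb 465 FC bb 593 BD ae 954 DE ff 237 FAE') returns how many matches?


Pattern '[0-9]+' finds one or more digits.
Text: 'bda 652 DEE cdfb 465 FC bb 593 BD ae 954 DE ff 237 FAE'
Scanning for matches:
  Match 1: '652'
  Match 2: '465'
  Match 3: '593'
  Match 4: '954'
  Match 5: '237'
Total matches: 5

5


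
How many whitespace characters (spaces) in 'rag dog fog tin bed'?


\s matches whitespace characters (spaces, tabs, etc.).
Text: 'rag dog fog tin bed'
This text has 5 words separated by spaces.
Number of spaces = number of words - 1 = 5 - 1 = 4

4


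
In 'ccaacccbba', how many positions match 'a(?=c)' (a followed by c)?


Lookahead 'a(?=c)' matches 'a' only when followed by 'c'.
String: 'ccaacccbba'
Checking each position where char is 'a':
  pos 2: 'a' -> no (next='a')
  pos 3: 'a' -> MATCH (next='c')
Matching positions: [3]
Count: 1

1


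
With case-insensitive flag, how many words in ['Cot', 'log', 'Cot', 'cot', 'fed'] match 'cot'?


Case-insensitive matching: compare each word's lowercase form to 'cot'.
  'Cot' -> lower='cot' -> MATCH
  'log' -> lower='log' -> no
  'Cot' -> lower='cot' -> MATCH
  'cot' -> lower='cot' -> MATCH
  'fed' -> lower='fed' -> no
Matches: ['Cot', 'Cot', 'cot']
Count: 3

3


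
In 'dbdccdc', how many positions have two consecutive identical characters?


Looking for consecutive identical characters in 'dbdccdc':
  pos 0-1: 'd' vs 'b' -> different
  pos 1-2: 'b' vs 'd' -> different
  pos 2-3: 'd' vs 'c' -> different
  pos 3-4: 'c' vs 'c' -> MATCH ('cc')
  pos 4-5: 'c' vs 'd' -> different
  pos 5-6: 'd' vs 'c' -> different
Consecutive identical pairs: ['cc']
Count: 1

1


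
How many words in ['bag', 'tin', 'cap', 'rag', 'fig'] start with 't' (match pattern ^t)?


Pattern ^t anchors to start of word. Check which words begin with 't':
  'bag' -> no
  'tin' -> MATCH (starts with 't')
  'cap' -> no
  'rag' -> no
  'fig' -> no
Matching words: ['tin']
Count: 1

1


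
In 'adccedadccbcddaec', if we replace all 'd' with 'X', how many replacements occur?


re.sub('d', 'X', text) replaces every occurrence of 'd' with 'X'.
Text: 'adccedadccbcddaec'
Scanning for 'd':
  pos 1: 'd' -> replacement #1
  pos 5: 'd' -> replacement #2
  pos 7: 'd' -> replacement #3
  pos 12: 'd' -> replacement #4
  pos 13: 'd' -> replacement #5
Total replacements: 5

5


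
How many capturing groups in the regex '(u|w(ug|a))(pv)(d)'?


To count capturing groups, count each '(' that starts a group.
Pattern: '(u|w(ug|a))(pv)(d)'
Walking through the pattern:
  Position 0: '(' -> group #1
  Position 4: '(' -> group #2
  Position 11: '(' -> group #3
  Position 15: '(' -> group #4
Total capturing groups: 4

4


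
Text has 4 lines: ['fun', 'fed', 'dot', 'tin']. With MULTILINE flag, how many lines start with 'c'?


With MULTILINE flag, ^ matches the start of each line.
Lines: ['fun', 'fed', 'dot', 'tin']
Checking which lines start with 'c':
  Line 1: 'fun' -> no
  Line 2: 'fed' -> no
  Line 3: 'dot' -> no
  Line 4: 'tin' -> no
Matching lines: []
Count: 0

0


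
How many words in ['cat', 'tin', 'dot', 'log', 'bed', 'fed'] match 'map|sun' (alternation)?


Alternation 'map|sun' matches either 'map' or 'sun'.
Checking each word:
  'cat' -> no
  'tin' -> no
  'dot' -> no
  'log' -> no
  'bed' -> no
  'fed' -> no
Matches: []
Count: 0

0


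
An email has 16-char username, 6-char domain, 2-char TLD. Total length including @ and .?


An email address has format: username@domain.tld
Username length: 16
'@' character: 1
Domain length: 6
'.' character: 1
TLD length: 2
Total = 16 + 1 + 6 + 1 + 2 = 26

26


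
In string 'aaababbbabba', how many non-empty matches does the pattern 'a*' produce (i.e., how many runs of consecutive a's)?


Pattern 'a*' matches zero or more a's. We want non-empty runs of consecutive a's.
String: 'aaababbbabba'
Walking through the string to find runs of a's:
  Run 1: positions 0-2 -> 'aaa'
  Run 2: positions 4-4 -> 'a'
  Run 3: positions 8-8 -> 'a'
  Run 4: positions 11-11 -> 'a'
Non-empty runs found: ['aaa', 'a', 'a', 'a']
Count: 4

4


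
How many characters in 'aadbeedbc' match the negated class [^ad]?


Negated class [^ad] matches any char NOT in {a, d}
Scanning 'aadbeedbc':
  pos 0: 'a' -> no (excluded)
  pos 1: 'a' -> no (excluded)
  pos 2: 'd' -> no (excluded)
  pos 3: 'b' -> MATCH
  pos 4: 'e' -> MATCH
  pos 5: 'e' -> MATCH
  pos 6: 'd' -> no (excluded)
  pos 7: 'b' -> MATCH
  pos 8: 'c' -> MATCH
Total matches: 5

5


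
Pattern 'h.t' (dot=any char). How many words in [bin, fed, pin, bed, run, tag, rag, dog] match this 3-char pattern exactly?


Pattern 'h.t' means: starts with 'h', any single char, ends with 't'.
Checking each word (must be exactly 3 chars):
  'bin' (len=3): no
  'fed' (len=3): no
  'pin' (len=3): no
  'bed' (len=3): no
  'run' (len=3): no
  'tag' (len=3): no
  'rag' (len=3): no
  'dog' (len=3): no
Matching words: []
Total: 0

0


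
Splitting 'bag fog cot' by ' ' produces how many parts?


Splitting by ' ' breaks the string at each occurrence of the separator.
Text: 'bag fog cot'
Parts after split:
  Part 1: 'bag'
  Part 2: 'fog'
  Part 3: 'cot'
Total parts: 3

3


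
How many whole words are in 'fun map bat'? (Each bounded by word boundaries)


Word boundaries (\b) mark the start/end of each word.
Text: 'fun map bat'
Splitting by whitespace:
  Word 1: 'fun'
  Word 2: 'map'
  Word 3: 'bat'
Total whole words: 3

3


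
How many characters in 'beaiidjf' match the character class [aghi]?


Character class [aghi] matches any of: {a, g, h, i}
Scanning string 'beaiidjf' character by character:
  pos 0: 'b' -> no
  pos 1: 'e' -> no
  pos 2: 'a' -> MATCH
  pos 3: 'i' -> MATCH
  pos 4: 'i' -> MATCH
  pos 5: 'd' -> no
  pos 6: 'j' -> no
  pos 7: 'f' -> no
Total matches: 3

3


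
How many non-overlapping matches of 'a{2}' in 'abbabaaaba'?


Pattern 'a{2}' matches exactly 2 consecutive a's (greedy, non-overlapping).
String: 'abbabaaaba'
Scanning for runs of a's:
  Run at pos 0: 'a' (length 1) -> 0 match(es)
  Run at pos 3: 'a' (length 1) -> 0 match(es)
  Run at pos 5: 'aaa' (length 3) -> 1 match(es)
  Run at pos 9: 'a' (length 1) -> 0 match(es)
Matches found: ['aa']
Total: 1

1


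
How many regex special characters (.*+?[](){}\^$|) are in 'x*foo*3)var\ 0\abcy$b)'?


Regex special characters are: . * + ? [ ] ( ) { } \ ^ $ |
Scanning 'x*foo*3)var\ 0\abcy$b)':
  pos 1: '*' -> SPECIAL
  pos 5: '*' -> SPECIAL
  pos 7: ')' -> SPECIAL
  pos 11: '\' -> SPECIAL
  pos 14: '\' -> SPECIAL
  pos 19: '$' -> SPECIAL
  pos 21: ')' -> SPECIAL
Special chars found: ['*', '*', ')', '\\', '\\', '$', ')']
Total: 7

7


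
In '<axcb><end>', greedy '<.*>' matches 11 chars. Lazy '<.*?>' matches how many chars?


Greedy '<.*>' tries to match as MUCH as possible.
Lazy '<.*?>' tries to match as LITTLE as possible.

String: '<axcb><end>'
Greedy '<.*>' starts at first '<' and extends to the LAST '>': '<axcb><end>' (11 chars)
Lazy '<.*?>' starts at first '<' and stops at the FIRST '>': '<axcb>' (6 chars)

6


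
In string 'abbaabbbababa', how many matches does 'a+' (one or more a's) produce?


Pattern 'a+' matches one or more consecutive a's.
String: 'abbaabbbababa'
Scanning for runs of a:
  Match 1: 'a' (length 1)
  Match 2: 'aa' (length 2)
  Match 3: 'a' (length 1)
  Match 4: 'a' (length 1)
  Match 5: 'a' (length 1)
Total matches: 5

5


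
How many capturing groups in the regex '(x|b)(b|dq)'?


To count capturing groups, count each '(' that starts a group.
Pattern: '(x|b)(b|dq)'
Walking through the pattern:
  Position 0: '(' -> group #1
  Position 5: '(' -> group #2
Total capturing groups: 2

2


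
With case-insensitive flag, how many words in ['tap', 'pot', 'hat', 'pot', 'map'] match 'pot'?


Case-insensitive matching: compare each word's lowercase form to 'pot'.
  'tap' -> lower='tap' -> no
  'pot' -> lower='pot' -> MATCH
  'hat' -> lower='hat' -> no
  'pot' -> lower='pot' -> MATCH
  'map' -> lower='map' -> no
Matches: ['pot', 'pot']
Count: 2

2


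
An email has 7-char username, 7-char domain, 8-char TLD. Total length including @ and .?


An email address has format: username@domain.tld
Username length: 7
'@' character: 1
Domain length: 7
'.' character: 1
TLD length: 8
Total = 7 + 1 + 7 + 1 + 8 = 24

24


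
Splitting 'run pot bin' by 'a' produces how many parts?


Splitting by 'a' breaks the string at each occurrence of the separator.
Text: 'run pot bin'
Parts after split:
  Part 1: 'run pot bin'
Total parts: 1

1


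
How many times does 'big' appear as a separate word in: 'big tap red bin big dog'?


Scanning each word for exact match 'big':
  Word 1: 'big' -> MATCH
  Word 2: 'tap' -> no
  Word 3: 'red' -> no
  Word 4: 'bin' -> no
  Word 5: 'big' -> MATCH
  Word 6: 'dog' -> no
Total matches: 2

2


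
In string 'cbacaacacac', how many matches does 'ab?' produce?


Pattern 'ab?' matches 'a' optionally followed by 'b'.
String: 'cbacaacacac'
Scanning left to right for 'a' then checking next char:
  Match 1: 'a' (a not followed by b)
  Match 2: 'a' (a not followed by b)
  Match 3: 'a' (a not followed by b)
  Match 4: 'a' (a not followed by b)
  Match 5: 'a' (a not followed by b)
Total matches: 5

5


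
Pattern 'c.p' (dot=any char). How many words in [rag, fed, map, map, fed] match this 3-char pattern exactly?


Pattern 'c.p' means: starts with 'c', any single char, ends with 'p'.
Checking each word (must be exactly 3 chars):
  'rag' (len=3): no
  'fed' (len=3): no
  'map' (len=3): no
  'map' (len=3): no
  'fed' (len=3): no
Matching words: []
Total: 0

0


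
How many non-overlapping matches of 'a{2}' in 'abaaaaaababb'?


Pattern 'a{2}' matches exactly 2 consecutive a's (greedy, non-overlapping).
String: 'abaaaaaababb'
Scanning for runs of a's:
  Run at pos 0: 'a' (length 1) -> 0 match(es)
  Run at pos 2: 'aaaaaa' (length 6) -> 3 match(es)
  Run at pos 9: 'a' (length 1) -> 0 match(es)
Matches found: ['aa', 'aa', 'aa']
Total: 3

3


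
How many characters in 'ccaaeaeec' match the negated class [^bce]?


Negated class [^bce] matches any char NOT in {b, c, e}
Scanning 'ccaaeaeec':
  pos 0: 'c' -> no (excluded)
  pos 1: 'c' -> no (excluded)
  pos 2: 'a' -> MATCH
  pos 3: 'a' -> MATCH
  pos 4: 'e' -> no (excluded)
  pos 5: 'a' -> MATCH
  pos 6: 'e' -> no (excluded)
  pos 7: 'e' -> no (excluded)
  pos 8: 'c' -> no (excluded)
Total matches: 3

3


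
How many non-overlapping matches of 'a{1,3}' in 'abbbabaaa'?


Pattern 'a{1,3}' matches between 1 and 3 consecutive a's (greedy).
String: 'abbbabaaa'
Finding runs of a's and applying greedy matching:
  Run at pos 0: 'a' (length 1)
  Run at pos 4: 'a' (length 1)
  Run at pos 6: 'aaa' (length 3)
Matches: ['a', 'a', 'aaa']
Count: 3

3


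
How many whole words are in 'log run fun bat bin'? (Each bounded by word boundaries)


Word boundaries (\b) mark the start/end of each word.
Text: 'log run fun bat bin'
Splitting by whitespace:
  Word 1: 'log'
  Word 2: 'run'
  Word 3: 'fun'
  Word 4: 'bat'
  Word 5: 'bin'
Total whole words: 5

5


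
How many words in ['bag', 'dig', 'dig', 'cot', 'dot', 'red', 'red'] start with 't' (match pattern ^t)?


Pattern ^t anchors to start of word. Check which words begin with 't':
  'bag' -> no
  'dig' -> no
  'dig' -> no
  'cot' -> no
  'dot' -> no
  'red' -> no
  'red' -> no
Matching words: []
Count: 0

0


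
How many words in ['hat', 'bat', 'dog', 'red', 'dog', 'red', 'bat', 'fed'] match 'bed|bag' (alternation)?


Alternation 'bed|bag' matches either 'bed' or 'bag'.
Checking each word:
  'hat' -> no
  'bat' -> no
  'dog' -> no
  'red' -> no
  'dog' -> no
  'red' -> no
  'bat' -> no
  'fed' -> no
Matches: []
Count: 0

0


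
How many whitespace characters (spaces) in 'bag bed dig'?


\s matches whitespace characters (spaces, tabs, etc.).
Text: 'bag bed dig'
This text has 3 words separated by spaces.
Number of spaces = number of words - 1 = 3 - 1 = 2

2


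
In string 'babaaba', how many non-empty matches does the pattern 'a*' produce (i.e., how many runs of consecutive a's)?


Pattern 'a*' matches zero or more a's. We want non-empty runs of consecutive a's.
String: 'babaaba'
Walking through the string to find runs of a's:
  Run 1: positions 1-1 -> 'a'
  Run 2: positions 3-4 -> 'aa'
  Run 3: positions 6-6 -> 'a'
Non-empty runs found: ['a', 'aa', 'a']
Count: 3

3


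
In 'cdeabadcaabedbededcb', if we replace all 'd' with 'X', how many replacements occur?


re.sub('d', 'X', text) replaces every occurrence of 'd' with 'X'.
Text: 'cdeabadcaabedbededcb'
Scanning for 'd':
  pos 1: 'd' -> replacement #1
  pos 6: 'd' -> replacement #2
  pos 12: 'd' -> replacement #3
  pos 15: 'd' -> replacement #4
  pos 17: 'd' -> replacement #5
Total replacements: 5

5


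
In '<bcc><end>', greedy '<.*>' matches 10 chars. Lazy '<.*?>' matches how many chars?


Greedy '<.*>' tries to match as MUCH as possible.
Lazy '<.*?>' tries to match as LITTLE as possible.

String: '<bcc><end>'
Greedy '<.*>' starts at first '<' and extends to the LAST '>': '<bcc><end>' (10 chars)
Lazy '<.*?>' starts at first '<' and stops at the FIRST '>': '<bcc>' (5 chars)

5


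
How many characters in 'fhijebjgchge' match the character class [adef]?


Character class [adef] matches any of: {a, d, e, f}
Scanning string 'fhijebjgchge' character by character:
  pos 0: 'f' -> MATCH
  pos 1: 'h' -> no
  pos 2: 'i' -> no
  pos 3: 'j' -> no
  pos 4: 'e' -> MATCH
  pos 5: 'b' -> no
  pos 6: 'j' -> no
  pos 7: 'g' -> no
  pos 8: 'c' -> no
  pos 9: 'h' -> no
  pos 10: 'g' -> no
  pos 11: 'e' -> MATCH
Total matches: 3

3


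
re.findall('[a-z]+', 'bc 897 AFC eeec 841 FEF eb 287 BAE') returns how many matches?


Pattern '[a-z]+' finds one or more lowercase letters.
Text: 'bc 897 AFC eeec 841 FEF eb 287 BAE'
Scanning for matches:
  Match 1: 'bc'
  Match 2: 'eeec'
  Match 3: 'eb'
Total matches: 3

3


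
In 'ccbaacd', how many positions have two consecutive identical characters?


Looking for consecutive identical characters in 'ccbaacd':
  pos 0-1: 'c' vs 'c' -> MATCH ('cc')
  pos 1-2: 'c' vs 'b' -> different
  pos 2-3: 'b' vs 'a' -> different
  pos 3-4: 'a' vs 'a' -> MATCH ('aa')
  pos 4-5: 'a' vs 'c' -> different
  pos 5-6: 'c' vs 'd' -> different
Consecutive identical pairs: ['cc', 'aa']
Count: 2

2


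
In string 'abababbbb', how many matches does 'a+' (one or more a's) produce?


Pattern 'a+' matches one or more consecutive a's.
String: 'abababbbb'
Scanning for runs of a:
  Match 1: 'a' (length 1)
  Match 2: 'a' (length 1)
  Match 3: 'a' (length 1)
Total matches: 3

3


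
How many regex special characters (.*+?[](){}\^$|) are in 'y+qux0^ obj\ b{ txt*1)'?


Regex special characters are: . * + ? [ ] ( ) { } \ ^ $ |
Scanning 'y+qux0^ obj\ b{ txt*1)':
  pos 1: '+' -> SPECIAL
  pos 6: '^' -> SPECIAL
  pos 11: '\' -> SPECIAL
  pos 14: '{' -> SPECIAL
  pos 19: '*' -> SPECIAL
  pos 21: ')' -> SPECIAL
Special chars found: ['+', '^', '\\', '{', '*', ')']
Total: 6

6


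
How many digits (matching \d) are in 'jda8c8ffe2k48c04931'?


\d matches any digit 0-9.
Scanning 'jda8c8ffe2k48c04931':
  pos 3: '8' -> DIGIT
  pos 5: '8' -> DIGIT
  pos 9: '2' -> DIGIT
  pos 11: '4' -> DIGIT
  pos 12: '8' -> DIGIT
  pos 14: '0' -> DIGIT
  pos 15: '4' -> DIGIT
  pos 16: '9' -> DIGIT
  pos 17: '3' -> DIGIT
  pos 18: '1' -> DIGIT
Digits found: ['8', '8', '2', '4', '8', '0', '4', '9', '3', '1']
Total: 10

10


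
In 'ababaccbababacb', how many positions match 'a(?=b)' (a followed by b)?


Lookahead 'a(?=b)' matches 'a' only when followed by 'b'.
String: 'ababaccbababacb'
Checking each position where char is 'a':
  pos 0: 'a' -> MATCH (next='b')
  pos 2: 'a' -> MATCH (next='b')
  pos 4: 'a' -> no (next='c')
  pos 8: 'a' -> MATCH (next='b')
  pos 10: 'a' -> MATCH (next='b')
  pos 12: 'a' -> no (next='c')
Matching positions: [0, 2, 8, 10]
Count: 4

4


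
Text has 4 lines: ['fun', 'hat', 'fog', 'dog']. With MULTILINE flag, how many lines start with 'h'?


With MULTILINE flag, ^ matches the start of each line.
Lines: ['fun', 'hat', 'fog', 'dog']
Checking which lines start with 'h':
  Line 1: 'fun' -> no
  Line 2: 'hat' -> MATCH
  Line 3: 'fog' -> no
  Line 4: 'dog' -> no
Matching lines: ['hat']
Count: 1

1


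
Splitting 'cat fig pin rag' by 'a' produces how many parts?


Splitting by 'a' breaks the string at each occurrence of the separator.
Text: 'cat fig pin rag'
Parts after split:
  Part 1: 'c'
  Part 2: 't fig pin r'
  Part 3: 'g'
Total parts: 3

3


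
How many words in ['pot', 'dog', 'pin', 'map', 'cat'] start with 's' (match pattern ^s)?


Pattern ^s anchors to start of word. Check which words begin with 's':
  'pot' -> no
  'dog' -> no
  'pin' -> no
  'map' -> no
  'cat' -> no
Matching words: []
Count: 0

0


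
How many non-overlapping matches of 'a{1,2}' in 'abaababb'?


Pattern 'a{1,2}' matches between 1 and 2 consecutive a's (greedy).
String: 'abaababb'
Finding runs of a's and applying greedy matching:
  Run at pos 0: 'a' (length 1)
  Run at pos 2: 'aa' (length 2)
  Run at pos 5: 'a' (length 1)
Matches: ['a', 'aa', 'a']
Count: 3

3


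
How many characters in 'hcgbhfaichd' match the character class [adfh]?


Character class [adfh] matches any of: {a, d, f, h}
Scanning string 'hcgbhfaichd' character by character:
  pos 0: 'h' -> MATCH
  pos 1: 'c' -> no
  pos 2: 'g' -> no
  pos 3: 'b' -> no
  pos 4: 'h' -> MATCH
  pos 5: 'f' -> MATCH
  pos 6: 'a' -> MATCH
  pos 7: 'i' -> no
  pos 8: 'c' -> no
  pos 9: 'h' -> MATCH
  pos 10: 'd' -> MATCH
Total matches: 6

6


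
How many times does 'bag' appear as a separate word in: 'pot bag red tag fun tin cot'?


Scanning each word for exact match 'bag':
  Word 1: 'pot' -> no
  Word 2: 'bag' -> MATCH
  Word 3: 'red' -> no
  Word 4: 'tag' -> no
  Word 5: 'fun' -> no
  Word 6: 'tin' -> no
  Word 7: 'cot' -> no
Total matches: 1

1


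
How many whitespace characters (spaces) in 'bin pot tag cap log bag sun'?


\s matches whitespace characters (spaces, tabs, etc.).
Text: 'bin pot tag cap log bag sun'
This text has 7 words separated by spaces.
Number of spaces = number of words - 1 = 7 - 1 = 6

6


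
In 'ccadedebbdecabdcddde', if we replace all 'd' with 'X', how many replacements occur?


re.sub('d', 'X', text) replaces every occurrence of 'd' with 'X'.
Text: 'ccadedebbdecabdcddde'
Scanning for 'd':
  pos 3: 'd' -> replacement #1
  pos 5: 'd' -> replacement #2
  pos 9: 'd' -> replacement #3
  pos 14: 'd' -> replacement #4
  pos 16: 'd' -> replacement #5
  pos 17: 'd' -> replacement #6
  pos 18: 'd' -> replacement #7
Total replacements: 7

7


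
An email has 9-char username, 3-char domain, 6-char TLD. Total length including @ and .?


An email address has format: username@domain.tld
Username length: 9
'@' character: 1
Domain length: 3
'.' character: 1
TLD length: 6
Total = 9 + 1 + 3 + 1 + 6 = 20

20


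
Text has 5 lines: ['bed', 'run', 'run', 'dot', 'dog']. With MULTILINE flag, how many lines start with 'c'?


With MULTILINE flag, ^ matches the start of each line.
Lines: ['bed', 'run', 'run', 'dot', 'dog']
Checking which lines start with 'c':
  Line 1: 'bed' -> no
  Line 2: 'run' -> no
  Line 3: 'run' -> no
  Line 4: 'dot' -> no
  Line 5: 'dog' -> no
Matching lines: []
Count: 0

0


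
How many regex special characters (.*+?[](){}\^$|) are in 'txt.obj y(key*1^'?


Regex special characters are: . * + ? [ ] ( ) { } \ ^ $ |
Scanning 'txt.obj y(key*1^':
  pos 3: '.' -> SPECIAL
  pos 9: '(' -> SPECIAL
  pos 13: '*' -> SPECIAL
  pos 15: '^' -> SPECIAL
Special chars found: ['.', '(', '*', '^']
Total: 4

4


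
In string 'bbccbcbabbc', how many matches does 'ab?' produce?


Pattern 'ab?' matches 'a' optionally followed by 'b'.
String: 'bbccbcbabbc'
Scanning left to right for 'a' then checking next char:
  Match 1: 'ab' (a followed by b)
Total matches: 1

1


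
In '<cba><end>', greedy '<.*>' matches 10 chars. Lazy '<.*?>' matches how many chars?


Greedy '<.*>' tries to match as MUCH as possible.
Lazy '<.*?>' tries to match as LITTLE as possible.

String: '<cba><end>'
Greedy '<.*>' starts at first '<' and extends to the LAST '>': '<cba><end>' (10 chars)
Lazy '<.*?>' starts at first '<' and stops at the FIRST '>': '<cba>' (5 chars)

5


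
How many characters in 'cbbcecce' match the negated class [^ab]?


Negated class [^ab] matches any char NOT in {a, b}
Scanning 'cbbcecce':
  pos 0: 'c' -> MATCH
  pos 1: 'b' -> no (excluded)
  pos 2: 'b' -> no (excluded)
  pos 3: 'c' -> MATCH
  pos 4: 'e' -> MATCH
  pos 5: 'c' -> MATCH
  pos 6: 'c' -> MATCH
  pos 7: 'e' -> MATCH
Total matches: 6

6


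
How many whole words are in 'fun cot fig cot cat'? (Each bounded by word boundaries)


Word boundaries (\b) mark the start/end of each word.
Text: 'fun cot fig cot cat'
Splitting by whitespace:
  Word 1: 'fun'
  Word 2: 'cot'
  Word 3: 'fig'
  Word 4: 'cot'
  Word 5: 'cat'
Total whole words: 5

5


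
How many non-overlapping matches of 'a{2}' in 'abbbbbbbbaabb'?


Pattern 'a{2}' matches exactly 2 consecutive a's (greedy, non-overlapping).
String: 'abbbbbbbbaabb'
Scanning for runs of a's:
  Run at pos 0: 'a' (length 1) -> 0 match(es)
  Run at pos 9: 'aa' (length 2) -> 1 match(es)
Matches found: ['aa']
Total: 1

1


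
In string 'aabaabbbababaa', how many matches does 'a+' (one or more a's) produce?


Pattern 'a+' matches one or more consecutive a's.
String: 'aabaabbbababaa'
Scanning for runs of a:
  Match 1: 'aa' (length 2)
  Match 2: 'aa' (length 2)
  Match 3: 'a' (length 1)
  Match 4: 'a' (length 1)
  Match 5: 'aa' (length 2)
Total matches: 5

5


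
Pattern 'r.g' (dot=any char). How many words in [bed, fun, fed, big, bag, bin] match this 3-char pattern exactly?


Pattern 'r.g' means: starts with 'r', any single char, ends with 'g'.
Checking each word (must be exactly 3 chars):
  'bed' (len=3): no
  'fun' (len=3): no
  'fed' (len=3): no
  'big' (len=3): no
  'bag' (len=3): no
  'bin' (len=3): no
Matching words: []
Total: 0

0
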